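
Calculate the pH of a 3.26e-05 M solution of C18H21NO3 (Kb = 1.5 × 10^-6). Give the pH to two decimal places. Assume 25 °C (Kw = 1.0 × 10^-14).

pH = 8.80

C18H21NO3 + H2O ⇌ C18H22NO3+ + OH-
Kb = [OH-]²/(3.26e-05 − [OH-]) = 1.5 × 10^-6
[OH-] is not negligible relative to C₀; solve [OH-]² + 1.5e-06·[OH-] − 4.89e-11 = 0.
[OH-] = [−1.5e-06 + √(1.5e-06² + 1.96e-10)]/2 = 6.28 × 10^-6 M
pOH = 5.20, so pH = 14.00 − pOH = 8.80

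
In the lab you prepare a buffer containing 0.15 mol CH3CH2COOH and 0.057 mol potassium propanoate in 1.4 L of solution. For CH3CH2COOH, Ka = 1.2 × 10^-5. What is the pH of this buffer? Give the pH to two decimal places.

pKa = −log(1.2 × 10^-5) = 4.921
pH = pKa + log([A⁻]/[HA]) = 4.921 + log(0.057/0.15)
pH = 4.921 + (-0.420) = 4.50

pH = 4.50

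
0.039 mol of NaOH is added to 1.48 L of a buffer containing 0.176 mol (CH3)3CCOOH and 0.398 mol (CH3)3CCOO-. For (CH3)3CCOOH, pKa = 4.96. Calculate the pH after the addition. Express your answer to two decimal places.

OH- converts (CH3)3CCOOH to (CH3)3CCOO-: (CH3)3CCOOH → 0.137 mol, (CH3)3CCOO- → 0.437 mol.
pH = pKa + log([A⁻]/[HA]) = 4.96 + log(0.437/0.137) = 4.96 +0.504

pH = 5.46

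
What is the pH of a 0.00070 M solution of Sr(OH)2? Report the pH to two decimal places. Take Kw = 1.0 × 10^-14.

pH = 11.15

Sr(OH)2 is a strong base (each formula unit releases 2 OH-); [OH-] = 0.0014 M.
pOH = -log(0.0014) = 2.85
pH = 14.00 - 2.85 = 11.15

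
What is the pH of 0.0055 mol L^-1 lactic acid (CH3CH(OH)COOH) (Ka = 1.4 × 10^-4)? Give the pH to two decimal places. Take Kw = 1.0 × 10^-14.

CH3CH(OH)COOH ⇌ CH3CH(OH)COO- + H+
Ka = x²/(0.0055 − x) = 1.4 × 10^-4
x is not negligible relative to C₀; solve x² + 0.00014·x − 7.7e-07 = 0.
x = [−0.00014 + √(0.00014² + 3.08e-06)]/2 = 8.10 × 10^-4 M
pH = −log(8.10 × 10^-4) = 3.09

pH = 3.09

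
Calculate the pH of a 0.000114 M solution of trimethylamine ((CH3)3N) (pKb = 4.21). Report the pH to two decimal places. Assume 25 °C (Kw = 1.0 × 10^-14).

pH = 9.77

(CH3)3N + H2O ⇌ (CH3)3NH+ + OH-
Kb = 10^(−4.21) = 6.17 × 10^-5
Kb = [OH-]²/(0.000114 − [OH-]) = 6.17 × 10^-5
Here C₀/Kb ≈ 1.85, so the small-[OH-] approximation fails. Use the quadratic:
[OH-] = [−6.17e-05 + √(6.17e-05² + 2.81e-08)]/2 = 5.85 × 10^-5 M
pOH = −log(5.85 × 10^-5) = 4.23; pH = 14.00 − 4.23 = 9.77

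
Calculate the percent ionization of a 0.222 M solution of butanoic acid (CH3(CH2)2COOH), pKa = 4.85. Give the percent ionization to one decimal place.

0.8%

CH3(CH2)2COOH ⇌ CH3(CH2)2COO- + H+; let x = [H+] at equilibrium.
Ka = 10^(−4.85) = 1.41 × 10^-5
x ≈ √(Ka·C₀) = √(1.41 × 10^-5 × 0.222) = 1.77 × 10^-3 M
Fraction ionized = 1.77 × 10^-3 / 0.222 = 0.0080 → 0.8%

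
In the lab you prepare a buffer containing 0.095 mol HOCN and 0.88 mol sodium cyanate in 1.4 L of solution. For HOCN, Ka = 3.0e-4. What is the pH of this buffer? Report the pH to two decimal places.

pKa = −log(3.0 × 10^-4) = 3.523
Henderson–Hasselbalch: pH = pKa + log([OCN-]/[HOCN]) = 3.523 + log(0.88/0.095)
pH = 3.523 + (+0.967) = 4.49

pH = 4.49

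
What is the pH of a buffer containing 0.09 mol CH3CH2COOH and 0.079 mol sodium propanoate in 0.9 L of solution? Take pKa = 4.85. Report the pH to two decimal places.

pH = pKa + log([A⁻]/[HA]) = 4.85 + log(0.079/0.09)
pH = 4.85 + (-0.057) = 4.79

pH = 4.79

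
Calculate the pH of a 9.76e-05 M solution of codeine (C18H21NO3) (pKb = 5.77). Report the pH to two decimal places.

pH = 9.08

C18H21NO3 + H2O ⇌ C18H22NO3+ + OH-
Kb = 10^(−5.77) = 1.70 × 10^-6
From the ICE table, Kb = x²/(9.76e-05 − x) = 1.70 × 10^-6.
x is not negligible relative to C₀; solve x² + 1.7e-06·x − 1.66e-10 = 0.
x = (−Kb + √(Kb² + 4·Kb·C₀))/2 = 1.21 × 10^-5 M
pOH = 4.92, so pH = 14.00 − pOH = 9.08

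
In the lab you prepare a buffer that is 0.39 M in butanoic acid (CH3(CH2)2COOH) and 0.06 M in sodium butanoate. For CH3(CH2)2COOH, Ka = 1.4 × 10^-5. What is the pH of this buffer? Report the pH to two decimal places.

pKa = −log(1.4 × 10^-5) = 4.854
pH = pKa + log([A⁻]/[HA]) = 4.854 + log(0.06/0.39)
pH = 4.854 + (-0.813) = 4.04

pH = 4.04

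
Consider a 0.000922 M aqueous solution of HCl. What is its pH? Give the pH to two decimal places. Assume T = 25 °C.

pH = 3.04

HCl is a strong acid and dissociates completely, so [H+] = 0.000922 M.
pH = -log(0.000922) = 3.04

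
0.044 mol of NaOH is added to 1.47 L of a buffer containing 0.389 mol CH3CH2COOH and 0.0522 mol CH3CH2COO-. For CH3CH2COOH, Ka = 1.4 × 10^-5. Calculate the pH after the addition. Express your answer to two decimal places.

After neutralization: n(CH3CH2COOH) = 0.345 mol, n(CH3CH2COO-) = 0.0962 mol.
pKa = −log(1.4 × 10^-5) = 4.854
pH = pKa + log([A⁻]/[HA]) = 4.854 + log(0.0962/0.345) = 4.854 -0.555

pH = 4.30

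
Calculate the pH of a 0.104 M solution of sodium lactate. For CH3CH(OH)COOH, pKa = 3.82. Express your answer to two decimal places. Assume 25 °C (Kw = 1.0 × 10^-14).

CH3CH(OH)COO- is the conjugate base of the weak acid CH3CH(OH)COOH.
Ka = 10^(−3.82) = 1.51 × 10^-4
Kb = Kw/Ka = 1.0×10^-14 / 1.51 × 10^-4 = 6.62 × 10^-11
Let x = [OH-] at equilibrium. Kb = x²/(0.104 − x).
Neglecting x in the denominator: x = √(6.62 × 10^-11 × 0.104) = 2.62 × 10^-6 M
(x/C₀ = 0.0025% < 5%, so the approximation holds.)
pOH = 5.58, so pH = 14.00 − pOH = 8.42

pH = 8.42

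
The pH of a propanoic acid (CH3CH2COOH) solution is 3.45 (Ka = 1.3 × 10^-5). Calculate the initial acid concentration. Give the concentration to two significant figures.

C₀ = 1.0 × 10^-2 M

[H+] = 10^(-3.45) = 3.55 × 10^-4 M = x
Ka = x²/(C₀ − x) ⇒ C₀ = x + x²/Ka
C₀ = 3.55 × 10^-4 + (3.55 × 10^-4)²/(1.3 × 10^-5) = 1.00 × 10^-2 M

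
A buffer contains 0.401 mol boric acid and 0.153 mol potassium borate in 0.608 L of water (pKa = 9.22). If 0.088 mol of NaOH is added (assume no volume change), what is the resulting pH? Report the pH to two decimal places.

After neutralization: n(B(OH)3) = 0.313 mol, n(B(OH)4-) = 0.241 mol.
pH = pKa + log([A⁻]/[HA]) = 9.22 + log(0.241/0.313) = 9.22 -0.114

pH = 9.11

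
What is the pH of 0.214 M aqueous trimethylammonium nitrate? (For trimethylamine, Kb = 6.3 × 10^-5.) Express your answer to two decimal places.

pH = 5.23

(CH3)3NH+ is the conjugate acid of the weak base (CH3)3N.
Ka = Kw/Kb = 1.0×10^-14 / 6.3 × 10^-5 = 1.59 × 10^-10
Let x = [H+] at equilibrium. Ka = x²/(0.214 − x).
Neglecting x in the denominator: x = √(1.59 × 10^-10 × 0.214) = 5.83 × 10^-6 M
(x/C₀ = 0.0027% < 5%, so the approximation holds.)
pH = −log[H+] = −log(5.83 × 10^-6) = 5.23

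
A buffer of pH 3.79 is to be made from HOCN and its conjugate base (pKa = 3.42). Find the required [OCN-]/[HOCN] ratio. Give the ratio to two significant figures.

ratio = 2.3

pH = pKa + log(r) ⇒ log(r) = 3.79 − 3.42 = +0.37
r = [OCN-]/[HOCN] = 10^(+0.37) = 2.34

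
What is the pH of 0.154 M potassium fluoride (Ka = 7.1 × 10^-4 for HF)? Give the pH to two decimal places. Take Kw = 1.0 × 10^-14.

pH = 8.17

F- is the conjugate base of the weak acid HF.
Kb = Kw/Ka = 1.0×10^-14 / 7.1 × 10^-4 = 1.41 × 10^-11
From the ICE table, Kb = x²/(0.154 − x) = 1.41 × 10^-11.
Assume x ≪ 0.154: x ≈ √(1.41 × 10^-11 × 0.154) = 1.47 × 10^-6 M
Check: 0.00096% ionized — well under 5%, approximation valid.
pOH = −log(1.47 × 10^-6) = 5.83; pH = 14.00 − 5.83 = 8.17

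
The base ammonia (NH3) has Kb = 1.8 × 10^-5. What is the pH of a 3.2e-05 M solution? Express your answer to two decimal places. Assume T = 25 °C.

NH3 + H2O ⇌ NH4+ + OH-
Kb = [OH-]²/(3.2e-05 − [OH-]) = 1.8 × 10^-5
The 5% rule fails; solving [OH-]² + Kb·[OH-] − Kb·C₀ = 0 exactly:
[OH-] = [−1.8e-05 + √(1.8e-05² + 2.3e-09)]/2 = 1.66 × 10^-5 M
pOH = −log(1.66 × 10^-5) = 4.78; pH = 14.00 − 4.78 = 9.22

pH = 9.22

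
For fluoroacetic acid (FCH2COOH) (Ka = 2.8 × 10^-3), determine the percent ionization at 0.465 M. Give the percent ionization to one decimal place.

FCH2COOH ⇌ FCH2COO- + H+; let x = [H+] at equilibrium.
Solve x² + 0.0028x − 0.0013 = 0 → x = 3.47 × 10^-2 M
Fraction ionized = 3.47 × 10^-2 / 0.465 = 0.0746 → 7.5%

7.5%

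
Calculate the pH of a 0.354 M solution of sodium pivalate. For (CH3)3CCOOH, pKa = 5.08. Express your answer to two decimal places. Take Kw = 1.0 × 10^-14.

pH = 9.31

(CH3)3CCOO- is the conjugate base of the weak acid (CH3)3CCOOH.
Ka = 10^(−5.08) = 8.32 × 10^-6
Kb = Kw/Ka = 1.0×10^-14 / 8.32 × 10^-6 = 1.20 × 10^-9
From the ICE table, Kb = [OH-]²/(0.354 − [OH-]) = 1.20 × 10^-9.
Since Kb ≪ C₀, [OH-] ≈ √(Kb·C₀) = 2.06 × 10^-5 M.
pOH = −log(2.06 × 10^-5) = 4.69; pH = 14.00 − 4.69 = 9.31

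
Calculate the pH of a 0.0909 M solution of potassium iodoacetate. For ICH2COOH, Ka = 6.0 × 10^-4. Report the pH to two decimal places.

pH = 8.09

ICH2COO- is the conjugate base of the weak acid ICH2COOH.
Kb = Kw/Ka = 1.0×10^-14 / 6.0 × 10^-4 = 1.67 × 10^-11
From the ICE table, Kb = x²/(0.0909 − x) = 1.67 × 10^-11.
Assume x ≪ 0.0909: x ≈ √(1.67 × 10^-11 × 0.0909) = 1.23 × 10^-6 M
(x/C₀ = 0.0014% < 5%, so the approximation holds.)
pOH = −log(1.23 × 10^-6) = 5.91; pH = 14.00 − 5.91 = 8.09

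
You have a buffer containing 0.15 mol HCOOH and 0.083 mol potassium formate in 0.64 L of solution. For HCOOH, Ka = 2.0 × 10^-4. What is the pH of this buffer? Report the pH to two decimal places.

pH = 3.44

pKa = −log(2.0 × 10^-4) = 3.699
pH = pKa + log([A⁻]/[HA]) = 3.699 + log(0.083/0.15)
pH = 3.699 + (-0.257) = 3.44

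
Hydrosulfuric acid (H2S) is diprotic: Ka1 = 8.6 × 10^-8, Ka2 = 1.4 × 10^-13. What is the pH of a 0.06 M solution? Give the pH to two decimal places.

pH = 4.14

Ka1 ≫ Ka2, so treat the first dissociation as the only significant source of H+.
Ka1 = x²/(0.06 − x) = 8.6 × 10^-8
x ≈ √(8.6 × 10^-8 × 0.06) = 7.18 × 10^-5 M
pH = −log(7.18 × 10^-5) = 4.14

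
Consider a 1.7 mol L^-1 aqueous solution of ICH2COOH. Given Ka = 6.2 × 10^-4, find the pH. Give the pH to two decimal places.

ICH2COOH ⇌ ICH2COO- + H+
Ka = x²/(1.7 − x) = 6.2 × 10^-4
Neglecting x in the denominator: x = √(6.2 × 10^-4 × 1.7) = 3.25 × 10^-2 M
(x/C₀ = 1.9% < 5%, so the approximation holds.)
pH = −log[H+] = −log(3.25 × 10^-2) = 1.49

pH = 1.49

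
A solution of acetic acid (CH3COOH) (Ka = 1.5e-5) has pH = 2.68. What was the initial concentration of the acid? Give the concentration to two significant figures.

[H+] = 10^(-2.68) = 2.09 × 10^-3 M = x
Ka = x²/(C₀ − x) ⇒ C₀ = x + x²/Ka
C₀ = 2.09 × 10^-3 + (2.09 × 10^-3)²/(1.5 × 10^-5) = 2.93 × 10^-1 M

C₀ = 2.9 × 10^-1 M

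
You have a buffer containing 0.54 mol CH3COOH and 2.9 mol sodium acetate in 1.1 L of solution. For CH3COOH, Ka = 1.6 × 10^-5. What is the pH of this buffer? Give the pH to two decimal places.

pH = 5.53

pKa = −log(1.6 × 10^-5) = 4.796
Using pH = pKa + log([base]/[acid]) with [base]/[acid] = 2.9/0.54:
pH = 4.796 + (+0.730) = 5.53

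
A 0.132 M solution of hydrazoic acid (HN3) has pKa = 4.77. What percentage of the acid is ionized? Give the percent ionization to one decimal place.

1.1%

HN3 ⇌ N3- + H+; let x = [H+] at equilibrium.
Ka = 10^(−4.77) = 1.70 × 10^-5
x ≈ √(Ka·C₀) = √(1.70 × 10^-5 × 0.132) = 1.50 × 10^-3 M
% ionization = x/C₀ × 100% = 1.50 × 10^-3/0.132 × 100% = 1.1%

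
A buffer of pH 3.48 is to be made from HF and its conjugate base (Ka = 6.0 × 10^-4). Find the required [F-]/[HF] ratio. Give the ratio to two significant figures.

pKa = -log(6.0 × 10^-4) = 3.222
pH = pKa + log(r) ⇒ log(r) = 3.48 − 3.222 = +0.258
r = [F-]/[HF] = 10^(+0.258) = 1.81

ratio = 1.8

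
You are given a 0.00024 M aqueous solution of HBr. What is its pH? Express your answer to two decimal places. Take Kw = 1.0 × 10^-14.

pH = 3.62

HBr is a strong acid and dissociates completely, so [H+] = 0.00024 M.
pH = -log(0.00024) = 3.62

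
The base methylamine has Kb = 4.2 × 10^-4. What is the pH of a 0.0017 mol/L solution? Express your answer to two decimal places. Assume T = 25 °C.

pH = 10.82

CH3NH2 + H2O ⇌ CH3NH3+ + OH-
Kb = x²/(0.0017 − x) = 4.2 × 10^-4
x is not negligible relative to C₀; solve x² + 0.00042·x − 7.14e-07 = 0.
x = [−0.00042 + √(0.00042² + 2.86e-06)]/2 = 6.61 × 10^-4 M
pOH = −log(6.61 × 10^-4) = 3.18; pH = 14.00 − 3.18 = 10.82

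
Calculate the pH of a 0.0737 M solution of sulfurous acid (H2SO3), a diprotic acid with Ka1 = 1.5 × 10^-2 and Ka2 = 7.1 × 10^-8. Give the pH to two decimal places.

pH = 1.58

Since Ka1 ≫ Ka2, the first ionization dominates [H+].
Ka1 = x²/(0.0737 − x) = 1.5 × 10^-2
Solving the quadratic: x = (−Ka1 + √(Ka1² + 4·Ka1·C₀))/2 = 2.66 × 10^-2 M
pH = −log(2.66 × 10^-2) = 1.58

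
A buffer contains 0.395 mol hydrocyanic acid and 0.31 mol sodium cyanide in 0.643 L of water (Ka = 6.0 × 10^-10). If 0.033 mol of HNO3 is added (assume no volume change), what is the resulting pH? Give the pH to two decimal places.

pH = 9.03

Added H+ converts CN- to HCN: HCN → 0.428 mol, CN- → 0.277 mol.
pKa = −log(6.0 × 10^-10) = 9.222
pH = pKa + log(n_CN-/n_HCN) = 9.222 + log(0.277/0.428) = 9.222 + (-0.189)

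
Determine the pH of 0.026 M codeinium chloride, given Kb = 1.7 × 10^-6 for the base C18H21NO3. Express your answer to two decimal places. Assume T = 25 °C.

C18H22NO3+ is the conjugate acid of the weak base C18H21NO3.
Ka = Kw/Kb = 1.0×10^-14 / 1.7 × 10^-6 = 5.88 × 10^-9
Ka = [H+]²/(0.026 − [H+]) = 5.88 × 10^-9
Neglecting [H+] in the denominator: [H+] = √(5.88 × 10^-9 × 0.026) = 1.24 × 10^-5 M
pH = −log(1.24 × 10^-5) = 4.91

pH = 4.91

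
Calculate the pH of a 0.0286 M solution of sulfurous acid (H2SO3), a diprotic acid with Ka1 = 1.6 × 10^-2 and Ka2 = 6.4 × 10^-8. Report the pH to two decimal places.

pH = 1.83

Since Ka1 ≫ Ka2, the first ionization dominates [H+].
Ka1 = x²/(0.0286 − x) = 1.6 × 10^-2
Solving the quadratic: x = (−Ka1 + √(Ka1² + 4·Ka1·C₀))/2 = 1.48 × 10^-2 M
pH = −log(1.48 × 10^-2) = 1.83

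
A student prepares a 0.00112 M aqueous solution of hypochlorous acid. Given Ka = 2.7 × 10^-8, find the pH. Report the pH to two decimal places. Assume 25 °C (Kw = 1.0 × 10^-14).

HOCl ⇌ OCl- + H+
From the ICE table, Ka = x²/(0.00112 − x) = 2.7 × 10^-8.
Assume x ≪ 0.00112: x ≈ √(2.7 × 10^-8 × 0.00112) = 5.50 × 10^-6 M
Check: 0.49% ionized — well under 5%, approximation valid.
pH = −log(5.50 × 10^-6) = 5.26

pH = 5.26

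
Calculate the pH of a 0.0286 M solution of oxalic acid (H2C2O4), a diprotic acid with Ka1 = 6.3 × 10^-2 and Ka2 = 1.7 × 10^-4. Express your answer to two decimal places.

Since Ka1 ≫ Ka2, the first ionization dominates [H+].
Ka1 = x²/(0.0286 − x) = 6.3 × 10^-2
Solving the quadratic: x = (−Ka1 + √(Ka1² + 4·Ka1·C₀))/2 = 2.14 × 10^-2 M
pH = −log(2.14 × 10^-2) = 1.67

pH = 1.67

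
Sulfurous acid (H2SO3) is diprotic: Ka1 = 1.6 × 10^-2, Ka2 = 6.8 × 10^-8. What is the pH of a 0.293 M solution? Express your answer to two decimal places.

Ka1 ≫ Ka2, so treat the first dissociation as the only significant source of H+.
Ka1 = x²/(0.293 − x) = 1.6 × 10^-2
Solving the quadratic: x = (−Ka1 + √(Ka1² + 4·Ka1·C₀))/2 = 6.09 × 10^-2 M
pH = −log(6.09 × 10^-2) = 1.22

pH = 1.22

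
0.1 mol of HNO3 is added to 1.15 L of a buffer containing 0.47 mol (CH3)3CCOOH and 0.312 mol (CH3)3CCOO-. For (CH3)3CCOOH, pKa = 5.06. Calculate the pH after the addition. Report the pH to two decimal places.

After neutralization: n((CH3)3CCOOH) = 0.57 mol, n((CH3)3CCOO-) = 0.212 mol.
Henderson–Hasselbalch with mole ratio 0.212/0.57: pH = 5.06 + (-0.430)

pH = 4.63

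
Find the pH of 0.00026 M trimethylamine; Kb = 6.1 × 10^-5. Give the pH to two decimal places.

(CH3)3N + H2O ⇌ (CH3)3NH+ + OH-
Kb = [OH-]²/(0.00026 − [OH-]) = 6.1 × 10^-5
[OH-] is not negligible relative to C₀; solve [OH-]² + 6.1e-05·[OH-] − 1.59e-08 = 0.
[OH-] = (−Kb + √(Kb² + 4·Kb·C₀))/2 = 9.91 × 10^-5 M
pOH = −log(9.91 × 10^-5) = 4.00; pH = 14.00 − 4.00 = 10.00

pH = 10.00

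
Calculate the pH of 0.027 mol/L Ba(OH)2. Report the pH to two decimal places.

pH = 12.73

Ba(OH)2 is a strong base (each formula unit releases 2 OH-); [OH-] = 0.054 M.
pOH = -log(0.054) = 1.27
pH = 14.00 - 1.27 = 12.73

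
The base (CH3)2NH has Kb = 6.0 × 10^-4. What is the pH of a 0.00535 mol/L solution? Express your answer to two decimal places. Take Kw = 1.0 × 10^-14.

pH = 11.18

(CH3)2NH + H2O ⇌ (CH3)2NH2+ + OH-
Kb = x²/(0.00535 − x) = 6.0 × 10^-4
x is not negligible relative to C₀; solve x² + 0.0006·x − 3.21e-06 = 0.
x = [−0.0006 + √(0.0006² + 1.28e-05)]/2 = 1.52 × 10^-3 M
pOH = −log(1.52 × 10^-3) = 2.82; pH = 14.00 − 2.82 = 11.18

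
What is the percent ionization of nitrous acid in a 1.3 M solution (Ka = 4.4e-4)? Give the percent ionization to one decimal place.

1.8%

HNO2 ⇌ NO2- + H+; let x = [H+] at equilibrium.
x ≈ √(Ka·C₀) = √(4.4 × 10^-4 × 1.3) = 2.39 × 10^-2 M
Fraction ionized = 2.39 × 10^-2 / 1.3 = 0.0184 → 1.8%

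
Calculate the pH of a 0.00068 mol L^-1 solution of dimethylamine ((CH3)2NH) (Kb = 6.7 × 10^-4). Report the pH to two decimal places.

pH = 10.62

(CH3)2NH + H2O ⇌ (CH3)2NH2+ + OH-
Kb = x²/(0.00068 − x) = 6.7 × 10^-4
x is not negligible relative to C₀; solve x² + 0.00067·x − 4.56e-07 = 0.
x = (−Kb + √(Kb² + 4·Kb·C₀))/2 = 4.19 × 10^-4 M
pOH = 3.38, so pH = 14.00 − pOH = 10.62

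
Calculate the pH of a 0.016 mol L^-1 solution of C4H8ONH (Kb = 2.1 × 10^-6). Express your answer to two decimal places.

C4H8ONH + H2O ⇌ C4H8ONH2+ + OH-
From the ICE table, Kb = x²/(0.016 − x) = 2.1 × 10^-6.
Assume x ≪ 0.016: x ≈ √(2.1 × 10^-6 × 0.016) = 1.83 × 10^-4 M
pOH = 3.74, so pH = 14.00 − pOH = 10.26

pH = 10.26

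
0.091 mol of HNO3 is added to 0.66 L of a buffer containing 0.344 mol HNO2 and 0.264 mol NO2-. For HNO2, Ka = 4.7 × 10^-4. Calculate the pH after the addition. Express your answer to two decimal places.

pH = 2.93

After neutralization: n(HNO2) = 0.435 mol, n(NO2-) = 0.173 mol.
pKa = −log(4.7 × 10^-4) = 3.328
Henderson–Hasselbalch with mole ratio 0.173/0.435: pH = 3.328 + (-0.400)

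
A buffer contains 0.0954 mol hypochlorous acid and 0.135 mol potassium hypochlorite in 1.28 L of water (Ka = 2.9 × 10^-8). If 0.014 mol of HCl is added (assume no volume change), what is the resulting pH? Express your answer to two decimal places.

pH = 7.58

After neutralization: n(HOCl) = 0.109 mol, n(OCl-) = 0.121 mol.
pKa = −log(2.9 × 10^-8) = 7.538
pH = pKa + log(n_OCl-/n_HOCl) = 7.538 + log(0.121/0.109) = 7.538 + (+0.045)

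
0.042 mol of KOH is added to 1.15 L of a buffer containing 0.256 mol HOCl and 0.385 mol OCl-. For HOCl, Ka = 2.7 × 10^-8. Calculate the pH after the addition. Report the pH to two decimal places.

After neutralization: n(HOCl) = 0.214 mol, n(OCl-) = 0.427 mol.
pKa = −log(2.7 × 10^-8) = 7.569
Henderson–Hasselbalch with mole ratio 0.427/0.214: pH = 7.569 + (+0.300)

pH = 7.87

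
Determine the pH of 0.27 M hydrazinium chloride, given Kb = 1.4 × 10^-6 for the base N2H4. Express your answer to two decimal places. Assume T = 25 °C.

N2H5+ is the conjugate acid of the weak base N2H4.
Ka = Kw/Kb = 1.0×10^-14 / 1.4 × 10^-6 = 7.14 × 10^-9
Ka = x²/(0.27 − x) = 7.14 × 10^-9
Since Ka ≪ C₀, x ≈ √(Ka·C₀) = 4.39 × 10^-5 M.
pH = −log(4.39 × 10^-5) = 4.36

pH = 4.36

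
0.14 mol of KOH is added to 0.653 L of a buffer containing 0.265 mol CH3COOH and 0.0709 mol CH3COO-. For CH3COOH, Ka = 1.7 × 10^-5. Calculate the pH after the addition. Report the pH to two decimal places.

pH = 5.00

After neutralization: n(CH3COOH) = 0.125 mol, n(CH3COO-) = 0.211 mol.
pKa = −log(1.7 × 10^-5) = 4.770
pH = pKa + log([A⁻]/[HA]) = 4.770 + log(0.211/0.125) = 4.770 +0.227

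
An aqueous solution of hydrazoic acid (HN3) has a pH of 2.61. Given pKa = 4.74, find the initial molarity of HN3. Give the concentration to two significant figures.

[H+] = 10^(-2.61) = 2.45 × 10^-3 M = x
Ka = 10^(−4.74) = 1.82 × 10^-5
Ka = x²/(C₀ − x) ⇒ C₀ = x + x²/Ka
C₀ = 2.45 × 10^-3 + (2.45 × 10^-3)²/(1.82 × 10^-5) = 3.32 × 10^-1 M

C₀ = 3.3 × 10^-1 M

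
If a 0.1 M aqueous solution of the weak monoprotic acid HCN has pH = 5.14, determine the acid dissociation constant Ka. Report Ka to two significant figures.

[H+] = 10^(-5.14) = 7.24 × 10^-6 M
At equilibrium [HA] = 0.1 − 7.24 × 10^-6 = 1.00 × 10^-1 M
Ka = [H+][A-]/[HA] = (7.24 × 10^-6)² / 1.00 × 10^-1 = 5.2 × 10^-10

Ka = 5.2 × 10^-10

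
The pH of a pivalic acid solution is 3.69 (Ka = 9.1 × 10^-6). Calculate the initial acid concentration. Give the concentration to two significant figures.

[H+] = 10^(-3.69) = 2.04 × 10^-4 M = x
Ka = x²/(C₀ − x) ⇒ C₀ = x + x²/Ka
C₀ = 2.04 × 10^-4 + (2.04 × 10^-4)²/(9.1 × 10^-6) = 4.78 × 10^-3 M

C₀ = 4.8 × 10^-3 M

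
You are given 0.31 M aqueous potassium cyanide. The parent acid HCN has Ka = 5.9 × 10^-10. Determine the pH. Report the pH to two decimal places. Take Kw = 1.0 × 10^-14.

CN- is the conjugate base of the weak acid HCN.
Kb = Kw/Ka = 1.0×10^-14 / 5.9 × 10^-10 = 1.69 × 10^-5
From the ICE table, Kb = x²/(0.31 − x) = 1.69 × 10^-5.
Neglecting x in the denominator: x = √(1.69 × 10^-5 × 0.31) = 2.29 × 10^-3 M
pOH = 2.64, so pH = 14.00 − pOH = 11.36

pH = 11.36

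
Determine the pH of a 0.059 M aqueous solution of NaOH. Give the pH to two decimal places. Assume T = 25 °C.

pH = 12.77

NaOH is a strong base; [OH-] = 0.059 M.
pOH = -log(0.059) = 1.23
pH = 14.00 - 1.23 = 12.77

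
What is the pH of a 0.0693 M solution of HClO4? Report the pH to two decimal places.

pH = 1.16

HClO4 is a strong acid and dissociates completely, so [H+] = 0.0693 M.
pH = -log(0.0693) = 1.16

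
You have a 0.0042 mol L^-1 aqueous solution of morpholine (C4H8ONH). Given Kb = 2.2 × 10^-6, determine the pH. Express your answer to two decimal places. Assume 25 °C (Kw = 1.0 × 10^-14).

C4H8ONH + H2O ⇌ C4H8ONH2+ + OH-
From the ICE table, Kb = x²/(0.0042 − x) = 2.2 × 10^-6.
Assume x ≪ 0.0042: x ≈ √(2.2 × 10^-6 × 0.0042) = 9.61 × 10^-5 M
Check: 2.3% ionized — well under 5%, approximation valid.
pOH = −log(9.61 × 10^-5) = 4.02; pH = 14.00 − 4.02 = 9.98

pH = 9.98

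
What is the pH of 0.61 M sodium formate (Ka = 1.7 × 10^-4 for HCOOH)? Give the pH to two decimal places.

HCOO- is the conjugate base of the weak acid HCOOH.
Kb = Kw/Ka = 1.0×10^-14 / 1.7 × 10^-4 = 5.88 × 10^-11
From the ICE table, Kb = [OH-]²/(0.61 − [OH-]) = 5.88 × 10^-11.
Neglecting [OH-] in the denominator: [OH-] = √(5.88 × 10^-11 × 0.61) = 5.99 × 10^-6 M
pOH = 5.22, so pH = 14.00 − pOH = 8.78

pH = 8.78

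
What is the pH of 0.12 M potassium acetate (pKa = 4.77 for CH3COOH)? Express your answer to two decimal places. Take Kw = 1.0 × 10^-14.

CH3COO- is the conjugate base of the weak acid CH3COOH.
Ka = 10^(−4.77) = 1.70 × 10^-5
Kb = Kw/Ka = 1.0×10^-14 / 1.70 × 10^-5 = 5.88 × 10^-10
Kb = x²/(0.12 − x) = 5.88 × 10^-10
Since Kb ≪ C₀, x ≈ √(Kb·C₀) = 8.40 × 10^-6 M.
pOH = −log(8.40 × 10^-6) = 5.08; pH = 14.00 − 5.08 = 8.92

pH = 8.92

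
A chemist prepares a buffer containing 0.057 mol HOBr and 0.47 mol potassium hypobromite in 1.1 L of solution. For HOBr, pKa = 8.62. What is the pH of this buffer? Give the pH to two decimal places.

pH = 9.54

pH = pKa + log([A⁻]/[HA]) = 8.62 + log(0.47/0.057)
pH = 8.62 + (+0.916) = 9.54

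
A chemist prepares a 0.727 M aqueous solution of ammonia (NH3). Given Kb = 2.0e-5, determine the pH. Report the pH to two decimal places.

pH = 11.58

NH3 + H2O ⇌ NH4+ + OH-
Kb = x²/(0.727 − x) = 2.0 × 10^-5
Neglecting x in the denominator: x = √(2.0 × 10^-5 × 0.727) = 3.81 × 10^-3 M
(x/C₀ = 0.52% < 5%, so the approximation holds.)
pOH = 2.42, so pH = 14.00 − pOH = 11.58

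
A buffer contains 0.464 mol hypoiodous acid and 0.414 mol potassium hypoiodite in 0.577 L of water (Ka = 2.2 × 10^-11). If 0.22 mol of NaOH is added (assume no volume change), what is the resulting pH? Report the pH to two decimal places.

pH = 11.07

After neutralization: n(HOI) = 0.244 mol, n(OI-) = 0.634 mol.
pKa = −log(2.2 × 10^-11) = 10.658
pH = pKa + log([A⁻]/[HA]) = 10.658 + log(0.634/0.244) = 10.658 +0.415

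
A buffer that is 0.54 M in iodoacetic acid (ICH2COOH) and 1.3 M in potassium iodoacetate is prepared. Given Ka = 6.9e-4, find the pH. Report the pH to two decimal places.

pKa = −log(6.9 × 10^-4) = 3.161
pH = pKa + log([A⁻]/[HA]) = 3.161 + log(1.3/0.54)
pH = 3.161 + (+0.382) = 3.54

pH = 3.54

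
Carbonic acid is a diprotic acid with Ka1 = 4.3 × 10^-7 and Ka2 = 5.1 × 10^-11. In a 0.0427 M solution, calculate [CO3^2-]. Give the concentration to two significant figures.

First ionization gives [H+] ≈ [HCO3-] = 1.36 × 10^-4 M.
Second step: Ka2 = [H+][CO3^2-]/[HCO3-] ≈ [CO3^2-] (since [H+] ≈ [HCO3-]).
So [CO3^2-] ≈ Ka2.

5.1 × 10^-11 M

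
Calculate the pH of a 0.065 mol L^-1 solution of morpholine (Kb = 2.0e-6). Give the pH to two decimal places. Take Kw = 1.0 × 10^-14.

C4H8ONH + H2O ⇌ C4H8ONH2+ + OH-
From the ICE table, Kb = [OH-]²/(0.065 − [OH-]) = 2.0 × 10^-6.
Assume [OH-] ≪ 0.065: [OH-] ≈ √(2.0 × 10^-6 × 0.065) = 3.61 × 10^-4 M
Check: 0.55% ionized — well under 5%, approximation valid.
pOH = −log(3.61 × 10^-4) = 3.44; pH = 14.00 − 3.44 = 10.56

pH = 10.56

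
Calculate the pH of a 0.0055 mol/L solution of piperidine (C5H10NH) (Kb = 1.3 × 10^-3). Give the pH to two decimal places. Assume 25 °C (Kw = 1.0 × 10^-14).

C5H10NH + H2O ⇌ C5H10NH2+ + OH-
From the ICE table, Kb = [OH-]²/(0.0055 − [OH-]) = 1.3 × 10^-3.
[OH-] is not negligible relative to C₀; solve [OH-]² + 0.0013·[OH-] − 7.15e-06 = 0.
[OH-] = (−Kb + √(Kb² + 4·Kb·C₀))/2 = 2.10 × 10^-3 M
pOH = 2.68, so pH = 14.00 − pOH = 11.32

pH = 11.32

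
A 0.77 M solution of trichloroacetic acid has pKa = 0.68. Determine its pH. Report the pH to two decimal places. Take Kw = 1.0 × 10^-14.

pH = 0.51

Cl3CCOOH ⇌ Cl3CCOO- + H+
Ka = 10^(−0.68) = 2.09 × 10^-1
From the ICE table, Ka = [H+]²/(0.77 − [H+]) = 2.09 × 10^-1.
Here C₀/Ka ≈ 3.68, so the small-[H+] approximation fails. Use the quadratic:
[H+] = [−0.209 + √(0.209² + 0.644)]/2 = 3.10 × 10^-1 M
pH = −log[H+] = −log(3.10 × 10^-1) = 0.51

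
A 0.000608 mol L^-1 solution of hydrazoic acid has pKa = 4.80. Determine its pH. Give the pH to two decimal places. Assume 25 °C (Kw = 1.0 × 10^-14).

HN3 ⇌ N3- + H+
Ka = 10^(−4.80) = 1.58 × 10^-5
Let x = [H+] at equilibrium. Ka = x²/(0.000608 − x).
The 5% rule fails; solving x² + Ka·x − Ka·C₀ = 0 exactly:
x = [−1.58e-05 + √(1.58e-05² + 3.84e-08)]/2 = 9.04 × 10^-5 M
pH = −log(9.04 × 10^-5) = 4.04

pH = 4.04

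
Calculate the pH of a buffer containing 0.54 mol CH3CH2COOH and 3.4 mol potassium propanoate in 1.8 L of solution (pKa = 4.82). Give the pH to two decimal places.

pH = pKa + log([A⁻]/[HA]) = 4.82 + log(3.4/0.54)
pH = 4.82 + (+0.799) = 5.62

pH = 5.62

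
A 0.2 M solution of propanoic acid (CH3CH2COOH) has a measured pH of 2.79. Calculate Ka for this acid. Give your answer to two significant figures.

[H+] = 10^(-2.79) = 1.62 × 10^-3 M
At equilibrium [HA] = 0.2 − 1.62 × 10^-3 = 1.98 × 10^-1 M
Ka = [H+][A-]/[HA] = (1.62 × 10^-3)² / 1.98 × 10^-1 = 1.3 × 10^-5

Ka = 1.3 × 10^-5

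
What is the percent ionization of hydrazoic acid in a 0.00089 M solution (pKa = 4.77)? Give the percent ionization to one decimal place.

12.9%

HN3 ⇌ N3- + H+; let x = [H+] at equilibrium.
Ka = 10^(−4.77) = 1.70 × 10^-5
Ka = x²/(C₀ − x); solving the quadratic gives x = 1.15 × 10^-4 M.
% ionization = x/C₀ × 100% = 1.15 × 10^-4/0.00089 × 100% = 12.9%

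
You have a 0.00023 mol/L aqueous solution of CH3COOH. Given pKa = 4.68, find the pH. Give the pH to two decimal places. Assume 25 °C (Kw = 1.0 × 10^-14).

pH = 4.22

CH3COOH ⇌ CH3COO- + H+
Ka = 10^(−4.68) = 2.09 × 10^-5
From the ICE table, Ka = x²/(0.00023 − x) = 2.09 × 10^-5.
The 5% rule fails; solving x² + Ka·x − Ka·C₀ = 0 exactly:
x = [−2.09e-05 + √(2.09e-05² + 1.92e-08)]/2 = 5.97 × 10^-5 M
pH = −log(5.97 × 10^-5) = 4.22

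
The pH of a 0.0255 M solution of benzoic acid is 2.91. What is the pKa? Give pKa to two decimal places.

pKa = 4.21

[H+] = 10^(-2.91) = 1.23 × 10^-3 M
At equilibrium [HA] = 0.0255 − 1.23 × 10^-3 = 2.43 × 10^-2 M
Ka = [H+][A-]/[HA] = (1.23 × 10^-3)² / 2.43 × 10^-2 = 6.23 × 10^-5
pKa = -log(6.23 × 10^-5) = 4.21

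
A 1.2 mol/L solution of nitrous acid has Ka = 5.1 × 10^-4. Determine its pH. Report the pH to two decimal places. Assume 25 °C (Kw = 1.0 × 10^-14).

pH = 1.61

HNO2 ⇌ NO2- + H+
Let x = [H+] at equilibrium. Ka = x²/(1.2 − x).
Neglecting x in the denominator: x = √(5.1 × 10^-4 × 1.2) = 2.47 × 10^-2 M
(x/C₀ = 2.1% < 5%, so the approximation holds.)
pH = −log[H+] = −log(2.47 × 10^-2) = 1.61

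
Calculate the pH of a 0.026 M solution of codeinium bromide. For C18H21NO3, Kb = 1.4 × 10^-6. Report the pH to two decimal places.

C18H22NO3+ is the conjugate acid of the weak base C18H21NO3.
Ka = Kw/Kb = 1.0×10^-14 / 1.4 × 10^-6 = 7.14 × 10^-9
From the ICE table, Ka = x²/(0.026 − x) = 7.14 × 10^-9.
Assume x ≪ 0.026: x ≈ √(7.14 × 10^-9 × 0.026) = 1.36 × 10^-5 M
Check: 0.052% ionized — well under 5%, approximation valid.
pH = −log[H+] = −log(1.36 × 10^-5) = 4.87

pH = 4.87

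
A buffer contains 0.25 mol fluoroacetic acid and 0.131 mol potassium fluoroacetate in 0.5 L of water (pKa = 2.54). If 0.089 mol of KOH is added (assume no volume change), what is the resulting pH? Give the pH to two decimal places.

After neutralization: n(FCH2COOH) = 0.161 mol, n(FCH2COO-) = 0.22 mol.
pH = pKa + log([A⁻]/[HA]) = 2.54 + log(0.22/0.161) = 2.54 +0.136

pH = 2.68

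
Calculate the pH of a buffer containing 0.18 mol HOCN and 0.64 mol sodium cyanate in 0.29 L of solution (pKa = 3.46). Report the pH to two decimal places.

Henderson–Hasselbalch: pH = pKa + log([OCN-]/[HOCN]) = 3.46 + log(0.64/0.18)
pH = 3.46 + (+0.551) = 4.01

pH = 4.01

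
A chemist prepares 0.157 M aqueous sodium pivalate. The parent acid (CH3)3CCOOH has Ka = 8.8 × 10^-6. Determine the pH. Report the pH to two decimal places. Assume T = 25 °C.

pH = 9.13

(CH3)3CCOO- is the conjugate base of the weak acid (CH3)3CCOOH.
Kb = Kw/Ka = 1.0×10^-14 / 8.8 × 10^-6 = 1.14 × 10^-9
From the ICE table, Kb = x²/(0.157 − x) = 1.14 × 10^-9.
Assume x ≪ 0.157: x ≈ √(1.14 × 10^-9 × 0.157) = 1.34 × 10^-5 M
pOH = 4.87, so pH = 14.00 − pOH = 9.13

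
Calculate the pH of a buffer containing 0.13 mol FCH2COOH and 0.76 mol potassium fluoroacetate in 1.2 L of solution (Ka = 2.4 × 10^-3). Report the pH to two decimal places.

pH = 3.39

pKa = −log(2.4 × 10^-3) = 2.620
pH = pKa + log([A⁻]/[HA]) = 2.620 + log(0.76/0.13)
pH = 2.620 + (+0.767) = 3.39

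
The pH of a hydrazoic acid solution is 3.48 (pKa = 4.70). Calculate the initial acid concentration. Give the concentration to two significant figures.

[H+] = 10^(-3.48) = 3.31 × 10^-4 M = x
Ka = 10^(−4.70) = 2.00 × 10^-5
Ka = x²/(C₀ − x) ⇒ C₀ = x + x²/Ka
C₀ = 3.31 × 10^-4 + (3.31 × 10^-4)²/(2.00 × 10^-5) = 5.81 × 10^-3 M

C₀ = 5.8 × 10^-3 M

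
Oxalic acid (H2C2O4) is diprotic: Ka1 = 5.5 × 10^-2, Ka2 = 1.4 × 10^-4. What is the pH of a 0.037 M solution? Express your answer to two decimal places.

pH = 1.60

Since Ka1 ≫ Ka2, the first ionization dominates [H+].
Ka1 = x²/(0.037 − x) = 5.5 × 10^-2
Solving the quadratic: x = (−Ka1 + √(Ka1² + 4·Ka1·C₀))/2 = 2.53 × 10^-2 M
pH = −log(2.53 × 10^-2) = 1.60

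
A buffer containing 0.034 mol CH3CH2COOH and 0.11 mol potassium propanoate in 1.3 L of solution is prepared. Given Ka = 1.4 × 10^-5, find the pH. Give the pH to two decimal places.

pKa = −log(1.4 × 10^-5) = 4.854
Using pH = pKa + log([base]/[acid]) with [base]/[acid] = 0.11/0.034:
pH = 4.854 + (+0.510) = 5.36

pH = 5.36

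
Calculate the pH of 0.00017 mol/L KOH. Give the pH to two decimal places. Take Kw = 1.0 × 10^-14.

pH = 10.23

KOH is a strong base; [OH-] = 0.00017 M.
pOH = -log(0.00017) = 3.77
pH = 14.00 - 3.77 = 10.23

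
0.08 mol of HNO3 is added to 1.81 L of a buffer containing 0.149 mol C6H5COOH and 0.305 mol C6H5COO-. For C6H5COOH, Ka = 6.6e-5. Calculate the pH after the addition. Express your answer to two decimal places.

pH = 4.17

After neutralization: n(C6H5COOH) = 0.229 mol, n(C6H5COO-) = 0.225 mol.
pKa = −log(6.6 × 10^-5) = 4.180
pH = pKa + log([A⁻]/[HA]) = 4.180 + log(0.225/0.229) = 4.180 -0.008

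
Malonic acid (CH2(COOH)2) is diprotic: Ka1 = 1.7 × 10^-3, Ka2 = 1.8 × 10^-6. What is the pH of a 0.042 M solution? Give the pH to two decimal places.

Ka1 ≫ Ka2, so treat the first dissociation as the only significant source of H+.
Ka1 = x²/(0.042 − x) = 1.7 × 10^-3
Solving the quadratic: x = (−Ka1 + √(Ka1² + 4·Ka1·C₀))/2 = 7.64 × 10^-3 M
pH = −log(7.64 × 10^-3) = 2.12

pH = 2.12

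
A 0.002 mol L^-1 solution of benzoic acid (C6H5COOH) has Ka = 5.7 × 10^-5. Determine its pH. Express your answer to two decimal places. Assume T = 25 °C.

C6H5COOH ⇌ C6H5COO- + H+
From the ICE table, Ka = [H+]²/(0.002 − [H+]) = 5.7 × 10^-5.
[H+] is not negligible relative to C₀; solve [H+]² + 5.7e-05·[H+] − 1.14e-07 = 0.
[H+] = [−5.7e-05 + √(5.7e-05² + 4.56e-07)]/2 = 3.10 × 10^-4 M
pH = −log[H+] = −log(3.10 × 10^-4) = 3.51

pH = 3.51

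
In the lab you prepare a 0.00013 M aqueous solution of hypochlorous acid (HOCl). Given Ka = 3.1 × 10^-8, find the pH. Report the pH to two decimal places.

HOCl ⇌ OCl- + H+
Ka = [H+]²/(0.00013 − [H+]) = 3.1 × 10^-8
Since Ka ≪ C₀, [H+] ≈ √(Ka·C₀) = 2.01 × 10^-6 M.
Check: 1.5% ionized — well under 5%, approximation valid.
pH = −log(2.01 × 10^-6) = 5.70

pH = 5.70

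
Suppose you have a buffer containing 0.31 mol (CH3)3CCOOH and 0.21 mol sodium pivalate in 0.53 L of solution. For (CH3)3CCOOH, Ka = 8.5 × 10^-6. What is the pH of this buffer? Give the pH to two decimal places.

pKa = −log(8.5 × 10^-6) = 5.071
pH = pKa + log([A⁻]/[HA]) = 5.071 + log(0.21/0.31)
pH = 5.071 + (-0.169) = 4.90

pH = 4.90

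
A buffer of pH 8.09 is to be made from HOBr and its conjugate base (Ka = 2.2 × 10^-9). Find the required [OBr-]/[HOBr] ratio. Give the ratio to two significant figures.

ratio = 0.27

pKa = -log(2.2 × 10^-9) = 8.658
pH = pKa + log(r) ⇒ log(r) = 8.09 − 8.658 = -0.568
r = [OBr-]/[HOBr] = 10^(-0.568) = 0.27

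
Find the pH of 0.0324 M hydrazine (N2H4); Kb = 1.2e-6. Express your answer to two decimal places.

N2H4 + H2O ⇌ N2H5+ + OH-
From the ICE table, Kb = x²/(0.0324 − x) = 1.2 × 10^-6.
Neglecting x in the denominator: x = √(1.2 × 10^-6 × 0.0324) = 1.97 × 10^-4 M
Check: 0.61% ionized — well under 5%, approximation valid.
pOH = −log(1.97 × 10^-4) = 3.71; pH = 14.00 − 3.71 = 10.29

pH = 10.29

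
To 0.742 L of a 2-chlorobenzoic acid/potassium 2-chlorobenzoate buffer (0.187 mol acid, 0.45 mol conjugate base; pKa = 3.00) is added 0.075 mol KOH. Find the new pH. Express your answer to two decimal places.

After neutralization: n(ClC6H4COOH) = 0.112 mol, n(ClC6H4COO-) = 0.525 mol.
pH = pKa + log([A⁻]/[HA]) = 3.00 + log(0.525/0.112) = 3.00 +0.671

pH = 3.67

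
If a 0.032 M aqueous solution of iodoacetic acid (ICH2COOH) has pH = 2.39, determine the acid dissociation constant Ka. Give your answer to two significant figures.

Ka = 5.9 × 10^-4

[H+] = 10^(-2.39) = 4.07 × 10^-3 M
At equilibrium [HA] = 0.032 − 4.07 × 10^-3 = 2.79 × 10^-2 M
Ka = [H+][A-]/[HA] = (4.07 × 10^-3)² / 2.79 × 10^-2 = 5.9 × 10^-4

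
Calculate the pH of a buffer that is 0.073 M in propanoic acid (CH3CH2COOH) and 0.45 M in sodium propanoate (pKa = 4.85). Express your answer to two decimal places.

pH = 5.64

Henderson–Hasselbalch: pH = pKa + log([CH3CH2COO-]/[CH3CH2COOH]) = 4.85 + log(0.45/0.073)
pH = 4.85 + (+0.790) = 5.64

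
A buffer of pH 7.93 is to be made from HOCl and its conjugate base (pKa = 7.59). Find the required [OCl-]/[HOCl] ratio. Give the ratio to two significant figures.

pH = pKa + log(r) ⇒ log(r) = 7.93 − 7.59 = +0.34
r = [OCl-]/[HOCl] = 10^(+0.34) = 2.19

ratio = 2.2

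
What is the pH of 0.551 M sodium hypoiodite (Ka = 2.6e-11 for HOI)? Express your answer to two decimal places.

pH = 12.16

OI- is the conjugate base of the weak acid HOI.
Kb = Kw/Ka = 1.0×10^-14 / 2.6 × 10^-11 = 3.85 × 10^-4
From the ICE table, Kb = [OH-]²/(0.551 − [OH-]) = 3.85 × 10^-4.
Assume [OH-] ≪ 0.551: [OH-] ≈ √(3.85 × 10^-4 × 0.551) = 1.46 × 10^-2 M
pOH = 1.84, so pH = 14.00 − pOH = 12.16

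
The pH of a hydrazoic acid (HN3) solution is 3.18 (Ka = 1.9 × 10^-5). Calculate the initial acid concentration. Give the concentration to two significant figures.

C₀ = 2.4 × 10^-2 M

[H+] = 10^(-3.18) = 6.61 × 10^-4 M = x
Ka = x²/(C₀ − x) ⇒ C₀ = x + x²/Ka
C₀ = 6.61 × 10^-4 + (6.61 × 10^-4)²/(1.9 × 10^-5) = 2.37 × 10^-2 M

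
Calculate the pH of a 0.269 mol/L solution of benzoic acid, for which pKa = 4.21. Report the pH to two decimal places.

pH = 2.39

C6H5COOH ⇌ C6H5COO- + H+
Ka = 10^(−4.21) = 6.17 × 10^-5
From the ICE table, Ka = x²/(0.269 − x) = 6.17 × 10^-5.
Neglecting x in the denominator: x = √(6.17 × 10^-5 × 0.269) = 4.07 × 10^-3 M
pH = −log(4.07 × 10^-3) = 2.39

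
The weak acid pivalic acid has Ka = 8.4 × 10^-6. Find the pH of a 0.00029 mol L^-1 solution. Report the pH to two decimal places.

(CH3)3CCOOH ⇌ (CH3)3CCOO- + H+
Ka = x²/(0.00029 − x) = 8.4 × 10^-6
Here C₀/Ka ≈ 34.5, so the small-x approximation fails. Use the quadratic:
x = [−8.4e-06 + √(8.4e-06² + 9.74e-09)]/2 = 4.53 × 10^-5 M
pH = −log(4.53 × 10^-5) = 4.34

pH = 4.34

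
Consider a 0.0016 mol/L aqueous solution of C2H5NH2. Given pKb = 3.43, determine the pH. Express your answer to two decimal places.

pH = 10.78

C2H5NH2 + H2O ⇌ C2H5NH3+ + OH-
Kb = 10^(−3.43) = 3.72 × 10^-4
Let x = [OH-] at equilibrium. Kb = x²/(0.0016 − x).
x is not negligible relative to C₀; solve x² + 0.000372·x − 5.95e-07 = 0.
x = [−0.000372 + √(0.000372² + 2.38e-06)]/2 = 6.08 × 10^-4 M
pOH = −log(6.08 × 10^-4) = 3.22; pH = 14.00 − 3.22 = 10.78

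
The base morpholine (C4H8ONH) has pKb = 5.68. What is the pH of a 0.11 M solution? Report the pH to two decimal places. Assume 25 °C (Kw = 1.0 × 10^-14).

C4H8ONH + H2O ⇌ C4H8ONH2+ + OH-
Kb = 10^(−5.68) = 2.09 × 10^-6
Kb = [OH-]²/(0.11 − [OH-]) = 2.09 × 10^-6
Assume [OH-] ≪ 0.11: [OH-] ≈ √(2.09 × 10^-6 × 0.11) = 4.79 × 10^-4 M
pOH = −log(4.79 × 10^-4) = 3.32; pH = 14.00 − 3.32 = 10.68

pH = 10.68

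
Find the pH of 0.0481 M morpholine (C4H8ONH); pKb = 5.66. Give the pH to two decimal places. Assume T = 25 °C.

pH = 10.51

C4H8ONH + H2O ⇌ C4H8ONH2+ + OH-
Kb = 10^(−5.66) = 2.19 × 10^-6
From the ICE table, Kb = [OH-]²/(0.0481 − [OH-]) = 2.19 × 10^-6.
Assume [OH-] ≪ 0.0481: [OH-] ≈ √(2.19 × 10^-6 × 0.0481) = 3.25 × 10^-4 M
([OH-]/C₀ = 0.67% < 5%, so the approximation holds.)
pOH = −log(3.25 × 10^-4) = 3.49; pH = 14.00 − 3.49 = 10.51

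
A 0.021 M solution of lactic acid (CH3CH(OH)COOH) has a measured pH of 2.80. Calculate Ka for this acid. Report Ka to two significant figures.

Ka = 1.3 × 10^-4

[H+] = 10^(-2.80) = 1.58 × 10^-3 M
At equilibrium [HA] = 0.021 − 1.58 × 10^-3 = 1.94 × 10^-2 M
Ka = [H+][A-]/[HA] = (1.58 × 10^-3)² / 1.94 × 10^-2 = 1.3 × 10^-4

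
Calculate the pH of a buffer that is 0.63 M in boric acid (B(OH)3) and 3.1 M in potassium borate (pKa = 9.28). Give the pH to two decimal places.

Using pH = pKa + log([base]/[acid]) with [base]/[acid] = 3.1/0.63:
pH = 9.28 + (+0.692) = 9.97

pH = 9.97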